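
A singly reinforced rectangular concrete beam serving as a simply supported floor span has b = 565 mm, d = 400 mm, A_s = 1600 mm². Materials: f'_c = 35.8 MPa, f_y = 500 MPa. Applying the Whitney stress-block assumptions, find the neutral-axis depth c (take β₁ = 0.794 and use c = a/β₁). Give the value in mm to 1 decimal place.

c ≈ 58.6 mm

T = A_s f_y = 1600 × 500 = 800000 N = 800 kN.
Setting C = 0.85 f'_c a b equal to T: a = 800000/(0.85 × 35.8 × 565) = 46.531 mm.
With β₁ = 0.794, c = a/β₁ = 46.531/0.794 = 58.6 mm.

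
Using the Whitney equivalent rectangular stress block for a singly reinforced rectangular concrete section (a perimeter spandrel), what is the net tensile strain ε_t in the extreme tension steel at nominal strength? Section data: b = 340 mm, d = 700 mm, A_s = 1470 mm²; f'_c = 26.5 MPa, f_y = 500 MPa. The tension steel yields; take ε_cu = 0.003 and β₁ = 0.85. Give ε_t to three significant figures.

a = A_s f_y/(0.85 f'_c b) = 95.97 mm.
β₁ = 0.85, so c = a/β₁ = 95.97/0.85 = 112.91 mm.
From the linear strain diagram with ε_cu = 0.003: ε_t = 0.003 (d − c)/c = 0.003 × (700 − 112.91)/112.91 = 0.0156.
Since ε_t ≥ 0.005, the section is tension-controlled.

ε_t ≈ 0.0156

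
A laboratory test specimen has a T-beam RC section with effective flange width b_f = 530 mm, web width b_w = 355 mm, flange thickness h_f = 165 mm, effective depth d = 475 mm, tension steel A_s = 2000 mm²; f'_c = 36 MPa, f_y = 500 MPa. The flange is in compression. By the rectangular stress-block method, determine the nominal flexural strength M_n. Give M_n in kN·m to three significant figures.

M_n ≈ 444 kN·m

Tension: T = A_s f_y = 2000 × 500 = 1000000 N.
Try a within the flange: a = T/(0.85 f'_c b_f) = 1000000/(0.85 × 36 × 530) = 61.66 mm.
Since a = 61.66 ≤ h_f = 165 mm, the stress block lies entirely in the flange; analyse as a rectangular beam of width b_f.
M_n = T(d − a/2) = 1000000 × (475 − 30.83) = 444.17 × 10⁶ N·mm.
M_n = 444.17 kN·m.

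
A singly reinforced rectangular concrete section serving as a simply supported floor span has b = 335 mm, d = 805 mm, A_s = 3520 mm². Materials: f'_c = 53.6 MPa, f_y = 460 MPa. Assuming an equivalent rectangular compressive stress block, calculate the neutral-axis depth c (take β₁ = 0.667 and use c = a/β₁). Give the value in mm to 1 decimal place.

c ≈ 159.1 mm

T = A_s f_y = 3520 × 460 = 1619200 N = 1619.2 kN.
Setting C = 0.85 f'_c a b equal to T: a = 1619200/(0.85 × 53.6 × 335) = 106.089 mm.
With β₁ = 0.667, c = a/β₁ = 106.089/0.667 = 159.1 mm.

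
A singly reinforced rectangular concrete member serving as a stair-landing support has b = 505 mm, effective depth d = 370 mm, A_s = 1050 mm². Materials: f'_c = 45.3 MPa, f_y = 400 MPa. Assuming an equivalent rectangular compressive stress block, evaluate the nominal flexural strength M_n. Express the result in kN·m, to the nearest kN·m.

T = A_s f_y = 1050 × 400 = 420000 N = 420 kN.
From C = T: a = T/(0.85 f'_c b) = 420000/(0.85 × 45.3 × 505) = 21.60 mm.
M_n = T(d − a/2) = 420 kN × (370 − 10.8) mm = 150.86 kN·m.

M_n ≈ 151 kN·m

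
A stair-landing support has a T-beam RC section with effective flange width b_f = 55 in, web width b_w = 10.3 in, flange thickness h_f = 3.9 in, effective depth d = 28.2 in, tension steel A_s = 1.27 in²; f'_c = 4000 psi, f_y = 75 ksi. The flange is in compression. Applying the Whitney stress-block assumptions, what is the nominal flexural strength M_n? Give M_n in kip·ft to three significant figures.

Tension: T = A_s f_y = 1.27 × 75 = 95.25 kips.
Try a within the flange: a = T/(0.85 f'_c b_f) = 95.25/(0.85 × 4 × 55) = 0.509 in.
Since a = 0.509 ≤ h_f = 3.9 in, the stress block lies entirely in the flange; analyse as a rectangular beam of width b_f.
M_n = T(d − a/2) = 95.25 × (28.2 − 0.2545) = 2661.8 kip·in.
M_n = 2661.8/12 = 221.82 kip·ft.

M_n ≈ 222 kip·ft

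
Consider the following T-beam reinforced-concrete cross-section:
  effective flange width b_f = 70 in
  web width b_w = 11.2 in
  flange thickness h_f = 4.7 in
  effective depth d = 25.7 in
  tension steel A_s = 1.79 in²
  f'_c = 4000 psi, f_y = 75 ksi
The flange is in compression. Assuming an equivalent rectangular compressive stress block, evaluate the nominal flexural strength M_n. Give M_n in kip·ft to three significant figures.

Tension: T = A_s f_y = 1.79 × 75 = 134.25 kips.
Try a within the flange: a = T/(0.85 f'_c b_f) = 134.25/(0.85 × 4 × 70) = 0.564 in.
Since a = 0.564 ≤ h_f = 4.7 in, the stress block lies entirely in the flange; analyse as a rectangular beam of width b_f.
M_n = T(d − a/2) = 134.25 × (25.7 − 0.282) = 3412.4 kip·in.
M_n = 3412.4/12 = 284.37 kip·ft.

M_n ≈ 284 kip·ft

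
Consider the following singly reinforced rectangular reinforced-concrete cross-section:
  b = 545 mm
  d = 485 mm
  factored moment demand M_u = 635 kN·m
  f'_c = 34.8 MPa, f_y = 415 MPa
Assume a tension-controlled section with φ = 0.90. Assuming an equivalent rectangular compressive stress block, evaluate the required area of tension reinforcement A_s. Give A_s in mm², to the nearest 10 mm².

M_n = M_u/φ = 635/0.90 = 705.556 kN·m.
With M_n = 0.85 f'_c a b (d − a/2), solve the quadratic for a:
a = d − √(d² − 2M_n/(0.85 f'_c b)) = 485 − √(485² − 2 × 705.556×10⁶/(0.85 × 34.8 × 545)) = 100.69 mm.
A_s = 0.85 f'_c a b / f_y = 0.85 × 34.8 × 100.69 × 545 / 415 = 3911.4 mm².

A_s ≈ 3910 mm²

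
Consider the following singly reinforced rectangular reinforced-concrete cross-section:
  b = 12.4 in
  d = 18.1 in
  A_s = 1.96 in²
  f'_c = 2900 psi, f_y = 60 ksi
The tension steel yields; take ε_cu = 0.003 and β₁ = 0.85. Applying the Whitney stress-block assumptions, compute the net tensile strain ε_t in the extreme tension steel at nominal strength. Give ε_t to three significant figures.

a = A_s f_y/(0.85 f'_c b) = 3.847 in.
β₁ = 0.85, so c = a/β₁ = 3.847/0.85 = 4.526 in.
From the linear strain diagram with ε_cu = 0.003: ε_t = 0.003 (d − c)/c = 0.003 × (18.1 − 4.526)/4.526 = 0.00900.
Since ε_t ≥ 0.005, the section is tension-controlled.

ε_t ≈ 0.00900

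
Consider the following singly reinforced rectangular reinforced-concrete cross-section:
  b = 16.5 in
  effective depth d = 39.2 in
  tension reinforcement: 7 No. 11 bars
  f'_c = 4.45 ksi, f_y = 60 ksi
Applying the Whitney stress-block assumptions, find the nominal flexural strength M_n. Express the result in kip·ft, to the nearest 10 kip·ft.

M_n ≈ 1850 kip·ft

A_s = 7 × 1.56 = 10.92 in².
T = A_s f_y = 10.92 × 60 = 655.2 kips.
a = T/(0.85 f'_c b) = 655.2/(0.85 × 4.45 × 16.5) = 10.498 in.
M_n = T(d − a/2) = 655.2 × (39.2 − 5.249) = 22244.7 kip·in = 22244.7/12 = 1853.73 kip·ft.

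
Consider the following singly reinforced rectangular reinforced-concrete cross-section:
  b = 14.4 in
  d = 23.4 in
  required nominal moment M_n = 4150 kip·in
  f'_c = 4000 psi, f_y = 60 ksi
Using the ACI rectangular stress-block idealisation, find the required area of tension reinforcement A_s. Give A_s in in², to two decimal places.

A_s ≈ 3.23 in²

From M_n = 0.85 f'_c a b (d − a/2):
a = d − √(d² − 2M_n/(0.85 f'_c b)) = 23.4 − √(23.4² − 2 × 4150/(0.85 × 4 × 14.4)) = 3.957 in.
A_s = 0.85 f'_c a b / f_y = 0.85 × 4 × 3.957 × 14.4 / 60 = 3.229 in².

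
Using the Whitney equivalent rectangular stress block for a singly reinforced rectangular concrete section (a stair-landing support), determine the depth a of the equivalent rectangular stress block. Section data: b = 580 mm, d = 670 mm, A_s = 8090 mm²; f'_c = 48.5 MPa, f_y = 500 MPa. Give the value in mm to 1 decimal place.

a ≈ 169.2 mm

T = A_s f_y = 8090 × 500 = 4045000 N = 4045 kN.
Setting C = 0.85 f'_c a b equal to T: a = 4045000/(0.85 × 48.5 × 580) = 169.2 mm.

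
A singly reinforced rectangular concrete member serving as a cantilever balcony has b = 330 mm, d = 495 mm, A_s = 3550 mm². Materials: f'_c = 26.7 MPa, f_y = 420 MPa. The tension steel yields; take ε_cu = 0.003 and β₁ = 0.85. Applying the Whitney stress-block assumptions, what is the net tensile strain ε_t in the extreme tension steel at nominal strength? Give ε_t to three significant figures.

ε_t ≈ 0.00334

a = A_s f_y/(0.85 f'_c b) = 199.08 mm.
β₁ = 0.85, so c = a/β₁ = 199.08/0.85 = 234.21 mm.
From the linear strain diagram with ε_cu = 0.003: ε_t = 0.003 (d − c)/c = 0.003 × (495 − 234.21)/234.21 = 0.00334.
ε_t < 0.004 — the section is over-reinforced for flexure under ACI limits.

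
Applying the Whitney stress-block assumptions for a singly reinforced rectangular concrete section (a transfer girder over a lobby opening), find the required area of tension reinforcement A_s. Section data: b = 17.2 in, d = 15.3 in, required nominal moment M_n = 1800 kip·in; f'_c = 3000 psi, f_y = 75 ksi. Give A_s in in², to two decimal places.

From M_n = 0.85 f'_c a b (d − a/2):
a = d − √(d² − 2M_n/(0.85 f'_c b)) = 15.3 − √(15.3² − 2 × 1800/(0.85 × 3 × 17.2)) = 2.971 in.
A_s = 0.85 f'_c a b / f_y = 0.85 × 3 × 2.971 × 17.2 / 75 = 1.737 in².

A_s ≈ 1.74 in²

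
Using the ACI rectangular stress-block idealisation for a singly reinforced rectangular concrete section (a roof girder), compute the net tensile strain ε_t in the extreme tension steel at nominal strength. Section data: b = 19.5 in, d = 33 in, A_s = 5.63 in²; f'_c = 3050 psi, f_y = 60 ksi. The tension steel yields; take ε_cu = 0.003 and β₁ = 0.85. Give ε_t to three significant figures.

a = A_s f_y/(0.85 f'_c b) = 6.682 in.
β₁ = 0.85, so c = a/β₁ = 6.682/0.85 = 7.861 in.
From the linear strain diagram with ε_cu = 0.003: ε_t = 0.003 (d − c)/c = 0.003 × (33 − 7.861)/7.861 = 0.00959.
Since ε_t ≥ 0.005, the section is tension-controlled.

ε_t ≈ 0.00959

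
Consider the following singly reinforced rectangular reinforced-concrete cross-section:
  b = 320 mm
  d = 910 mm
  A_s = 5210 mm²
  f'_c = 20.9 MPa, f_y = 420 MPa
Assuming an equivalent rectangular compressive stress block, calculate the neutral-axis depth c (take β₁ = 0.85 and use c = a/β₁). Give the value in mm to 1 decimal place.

T = A_s f_y = 5210 × 420 = 2188200 N = 2188.2 kN.
Setting C = 0.85 f'_c a b equal to T: a = 2188200/(0.85 × 20.9 × 320) = 384.921 mm.
With β₁ = 0.85, c = a/β₁ = 384.921/0.85 = 452.8 mm.

c ≈ 452.8 mm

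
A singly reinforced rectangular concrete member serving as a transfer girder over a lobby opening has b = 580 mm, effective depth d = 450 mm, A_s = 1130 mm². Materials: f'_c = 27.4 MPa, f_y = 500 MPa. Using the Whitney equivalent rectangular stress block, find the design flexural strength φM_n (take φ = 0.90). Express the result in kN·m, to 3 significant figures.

φM_n ≈ 218 kN·m

T = A_s f_y = 1130 × 500 = 565000 N = 565 kN.
From C = T: a = T/(0.85 f'_c b) = 565000/(0.85 × 27.4 × 580) = 41.83 mm.
M_n = T(d − a/2) = 565 kN × (450 − 20.915) mm = 242.43 kN·m.
φM_n = 0.90 × 242.43 = 218.19 kN·m.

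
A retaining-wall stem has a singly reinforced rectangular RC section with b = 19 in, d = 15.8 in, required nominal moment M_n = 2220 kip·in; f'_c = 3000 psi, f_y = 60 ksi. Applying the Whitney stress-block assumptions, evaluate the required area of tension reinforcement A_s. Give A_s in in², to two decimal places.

A_s ≈ 2.61 in²

From M_n = 0.85 f'_c a b (d − a/2):
a = d − √(d² − 2M_n/(0.85 f'_c b)) = 15.8 − √(15.8² − 2 × 2220/(0.85 × 3 × 19)) = 3.230 in.
A_s = 0.85 f'_c a b / f_y = 0.85 × 3 × 3.230 × 19 / 60 = 2.608 in².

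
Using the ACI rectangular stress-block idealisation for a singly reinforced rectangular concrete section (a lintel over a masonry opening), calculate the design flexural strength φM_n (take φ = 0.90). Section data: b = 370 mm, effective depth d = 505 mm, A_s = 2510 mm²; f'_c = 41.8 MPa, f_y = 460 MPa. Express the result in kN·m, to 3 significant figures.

φM_n ≈ 479 kN·m

T = A_s f_y = 2510 × 460 = 1154600 N = 1154.6 kN.
From C = T: a = T/(0.85 f'_c b) = 1154600/(0.85 × 41.8 × 370) = 87.83 mm.
M_n = T(d − a/2) = 1154.6 kN × (505 − 43.915) mm = 532.37 kN·m.
φM_n = 0.90 × 532.37 = 479.13 kN·m.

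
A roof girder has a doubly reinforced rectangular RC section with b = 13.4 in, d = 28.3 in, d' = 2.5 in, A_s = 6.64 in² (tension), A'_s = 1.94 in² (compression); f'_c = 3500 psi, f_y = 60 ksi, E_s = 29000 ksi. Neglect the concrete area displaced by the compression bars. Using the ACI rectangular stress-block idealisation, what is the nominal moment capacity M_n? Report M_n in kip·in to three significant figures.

M_n ≈ 9990 kip·in

Assume both steels yield.
a = (A_s − A'_s) f_y/(0.85 f'_c b) = (6.64 − 1.94) × 60/(0.85 × 3.5 × 13.4) = 7.074 in.
c = a/β₁ = 7.074/0.85 = 8.322 in; ε'_s = 0.003(c − d')/c = 0.0021 ≥ ε_y = 0.0021, so the compression steel yields.
M_n = (A_s − A'_s) f_y (d − a/2) + A'_s f_y (d − d') = 282 × (28.3 − 3.537) + 116.4 × (28.3 − 2.5) = 6983.2 + 3003.1 = 9986.3 kip·in.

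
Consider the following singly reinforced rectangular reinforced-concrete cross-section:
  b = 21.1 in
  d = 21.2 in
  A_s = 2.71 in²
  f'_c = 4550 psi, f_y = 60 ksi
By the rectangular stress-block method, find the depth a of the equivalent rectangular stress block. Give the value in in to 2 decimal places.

a ≈ 1.99 in

T = A_s f_y = 2.71 × 60 = 162.6 kips.
a = T/(0.85 f'_c b) = 162.6/(0.85 × 4.55 × 21.1) = 1.99 in.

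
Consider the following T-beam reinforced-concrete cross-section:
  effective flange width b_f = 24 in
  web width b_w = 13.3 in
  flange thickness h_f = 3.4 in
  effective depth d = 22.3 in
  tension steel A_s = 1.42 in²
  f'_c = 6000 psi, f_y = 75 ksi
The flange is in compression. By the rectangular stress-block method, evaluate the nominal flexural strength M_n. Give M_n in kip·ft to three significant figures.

Tension: T = A_s f_y = 1.42 × 75 = 106.5 kips.
Try a within the flange: a = T/(0.85 f'_c b_f) = 106.5/(0.85 × 6 × 24) = 0.870 in.
Since a = 0.870 ≤ h_f = 3.4 in, the stress block lies entirely in the flange; analyse as a rectangular beam of width b_f.
M_n = T(d − a/2) = 106.5 × (22.3 − 0.435) = 2328.6 kip·in.
M_n = 2328.6/12 = 194.05 kip·ft.

M_n ≈ 194 kip·ft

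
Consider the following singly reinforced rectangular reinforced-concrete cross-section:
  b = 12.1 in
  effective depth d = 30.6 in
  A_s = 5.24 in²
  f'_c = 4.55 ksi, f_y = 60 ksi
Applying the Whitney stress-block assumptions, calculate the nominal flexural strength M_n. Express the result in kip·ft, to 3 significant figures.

T = A_s f_y = 5.24 × 60 = 314.4 kips.
a = T/(0.85 f'_c b) = 314.4/(0.85 × 4.55 × 12.1) = 6.718 in.
M_n = T(d − a/2) = 314.4 × (30.6 − 3.359) = 8564.6 kip·in = 8564.6/12 = 713.72 kip·ft.

M_n ≈ 714 kip·ft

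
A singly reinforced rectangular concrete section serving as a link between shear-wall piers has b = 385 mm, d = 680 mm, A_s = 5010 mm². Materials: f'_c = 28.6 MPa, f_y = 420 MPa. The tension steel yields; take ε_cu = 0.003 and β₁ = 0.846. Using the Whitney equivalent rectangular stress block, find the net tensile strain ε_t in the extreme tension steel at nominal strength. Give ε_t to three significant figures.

a = A_s f_y/(0.85 f'_c b) = 224.82 mm.
β₁ = 0.846, so c = a/β₁ = 224.82/0.846 = 265.74 mm.
From the linear strain diagram with ε_cu = 0.003: ε_t = 0.003 (d − c)/c = 0.003 × (680 − 265.74)/265.74 = 0.00468.
ε_t is between 0.004 and 0.005 — transition zone.

ε_t ≈ 0.00468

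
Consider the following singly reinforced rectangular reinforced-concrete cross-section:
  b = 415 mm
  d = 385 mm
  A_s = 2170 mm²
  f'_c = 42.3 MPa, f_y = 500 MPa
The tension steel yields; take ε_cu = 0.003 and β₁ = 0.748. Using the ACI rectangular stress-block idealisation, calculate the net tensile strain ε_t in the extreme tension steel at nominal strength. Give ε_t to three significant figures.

ε_t ≈ 0.00888

a = A_s f_y/(0.85 f'_c b) = 72.71 mm.
β₁ = 0.748, so c = a/β₁ = 72.71/0.748 = 97.21 mm.
From the linear strain diagram with ε_cu = 0.003: ε_t = 0.003 (d − c)/c = 0.003 × (385 − 97.21)/97.21 = 0.00888.
Since ε_t ≥ 0.005, the section is tension-controlled.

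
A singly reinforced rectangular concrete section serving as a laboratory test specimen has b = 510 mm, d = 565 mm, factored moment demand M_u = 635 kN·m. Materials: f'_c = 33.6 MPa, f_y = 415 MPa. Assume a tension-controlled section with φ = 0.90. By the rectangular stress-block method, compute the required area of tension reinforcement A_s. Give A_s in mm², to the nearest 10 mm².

A_s ≈ 3280 mm²

M_n = M_u/φ = 635/0.90 = 705.556 kN·m.
With M_n = 0.85 f'_c a b (d − a/2), solve the quadratic for a:
a = d − √(d² − 2M_n/(0.85 f'_c b)) = 565 − √(565² − 2 × 705.556×10⁶/(0.85 × 33.6 × 510)) = 93.47 mm.
A_s = 0.85 f'_c a b / f_y = 0.85 × 33.6 × 93.47 × 510 / 415 = 3280.6 mm².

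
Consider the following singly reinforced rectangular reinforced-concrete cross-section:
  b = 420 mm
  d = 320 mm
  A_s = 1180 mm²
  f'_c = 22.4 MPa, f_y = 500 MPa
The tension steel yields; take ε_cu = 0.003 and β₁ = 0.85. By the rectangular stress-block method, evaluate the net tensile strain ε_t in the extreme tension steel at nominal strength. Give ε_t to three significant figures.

a = A_s f_y/(0.85 f'_c b) = 73.78 mm.
β₁ = 0.85, so c = a/β₁ = 73.78/0.85 = 86.80 mm.
From the linear strain diagram with ε_cu = 0.003: ε_t = 0.003 (d − c)/c = 0.003 × (320 − 86.80)/86.80 = 0.00806.
Since ε_t ≥ 0.005, the section is tension-controlled.

ε_t ≈ 0.00806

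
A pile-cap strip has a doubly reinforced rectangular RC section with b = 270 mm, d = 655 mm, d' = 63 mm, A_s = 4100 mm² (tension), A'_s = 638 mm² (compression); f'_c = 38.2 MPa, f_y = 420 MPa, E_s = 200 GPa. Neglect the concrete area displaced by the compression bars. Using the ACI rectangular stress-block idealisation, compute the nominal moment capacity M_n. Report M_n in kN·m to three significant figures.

Assume both tension and compression steel yield.
Net tension couple steel: A_s − A'_s = 3462 mm².
a = (A_s − A'_s) f_y / (0.85 f'_c b) = 1454040/(0.85 × 38.2 × 270) = 165.86 mm.
c = a/β₁ = 165.86/0.777 = 213.46 mm; ε'_s = 0.003(c − d')/c = 0.0021 ≥ f_y/E_s = 0.0021, so compression steel does yield.
M_n = (A_s − A'_s) f_y (d − a/2) + A'_s f_y (d − d') = [1454040 × (655 − 82.93) + 267960 × (655 − 63)] × 10⁻⁶ = 831.81 + 158.63 = 990.44 kN·m.

M_n ≈ 990 kN·m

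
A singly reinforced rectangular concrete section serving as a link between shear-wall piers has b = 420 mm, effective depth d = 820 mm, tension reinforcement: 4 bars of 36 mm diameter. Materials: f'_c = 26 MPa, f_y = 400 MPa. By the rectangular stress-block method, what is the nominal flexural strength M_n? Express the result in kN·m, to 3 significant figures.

A_s = 4 × 1018 = 4072 mm².
T = A_s f_y = 4072 × 400 = 1628800 N = 1628.8 kN.
From C = T: a = T/(0.85 f'_c b) = 1628800/(0.85 × 26 × 420) = 175.48 mm.
M_n = T(d − a/2) = 1628.8 kN × (820 − 87.74) mm = 1192.71 kN·m.

M_n ≈ 1190 kN·m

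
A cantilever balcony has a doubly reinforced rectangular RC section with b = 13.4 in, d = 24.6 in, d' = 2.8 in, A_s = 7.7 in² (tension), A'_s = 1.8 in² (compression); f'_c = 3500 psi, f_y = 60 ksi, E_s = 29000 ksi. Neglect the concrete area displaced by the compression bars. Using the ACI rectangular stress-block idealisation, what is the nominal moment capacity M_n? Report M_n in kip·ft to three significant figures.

Assume both steels yield.
a = (A_s − A'_s) f_y/(0.85 f'_c b) = (7.7 − 1.8) × 60/(0.85 × 3.5 × 13.4) = 8.880 in.
c = a/β₁ = 8.880/0.85 = 10.447 in; ε'_s = 0.003(c − d')/c = 0.0022 ≥ ε_y = 0.0021, so the compression steel yields.
M_n = (A_s − A'_s) f_y (d − a/2) + A'_s f_y (d − d') = 354 × (24.6 − 4.44) + 108 × (24.6 − 2.8) = 7136.6 + 2354.4 = 9491.0 kip·in = 9491.0/12 = 790.92 kip·ft.

M_n ≈ 791 kip·ft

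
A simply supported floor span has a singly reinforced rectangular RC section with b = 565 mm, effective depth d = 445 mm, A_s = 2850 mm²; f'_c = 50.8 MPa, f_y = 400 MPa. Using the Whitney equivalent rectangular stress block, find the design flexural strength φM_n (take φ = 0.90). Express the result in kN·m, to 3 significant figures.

φM_n ≈ 433 kN·m

T = A_s f_y = 2850 × 400 = 1140000 N = 1140 kN.
From C = T: a = T/(0.85 f'_c b) = 1140000/(0.85 × 50.8 × 565) = 46.73 mm.
M_n = T(d − a/2) = 1140 kN × (445 − 23.365) mm = 480.66 kN·m.
φM_n = 0.90 × 480.66 = 432.59 kN·m.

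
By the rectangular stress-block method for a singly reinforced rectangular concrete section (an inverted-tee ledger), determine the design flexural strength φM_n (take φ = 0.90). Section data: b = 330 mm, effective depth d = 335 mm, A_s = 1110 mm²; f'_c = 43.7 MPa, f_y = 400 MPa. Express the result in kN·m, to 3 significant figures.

φM_n ≈ 127 kN·m

T = A_s f_y = 1110 × 400 = 444000 N = 444 kN.
From C = T: a = T/(0.85 f'_c b) = 444000/(0.85 × 43.7 × 330) = 36.22 mm.
M_n = T(d − a/2) = 444 kN × (335 − 18.11) mm = 140.70 kN·m.
φM_n = 0.90 × 140.70 = 126.63 kN·m.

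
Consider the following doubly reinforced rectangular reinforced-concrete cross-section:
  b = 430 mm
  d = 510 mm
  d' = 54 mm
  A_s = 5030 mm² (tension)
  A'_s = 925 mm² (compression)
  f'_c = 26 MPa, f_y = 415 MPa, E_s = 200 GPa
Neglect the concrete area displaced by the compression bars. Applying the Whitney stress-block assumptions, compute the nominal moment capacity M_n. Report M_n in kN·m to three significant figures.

M_n ≈ 891 kN·m

Assume both tension and compression steel yield.
Net tension couple steel: A_s − A'_s = 4105 mm².
a = (A_s − A'_s) f_y / (0.85 f'_c b) = 1703575/(0.85 × 26 × 430) = 179.27 mm.
c = a/β₁ = 179.27/0.85 = 210.91 mm; ε'_s = 0.003(c − d')/c = 0.0022 ≥ f_y/E_s = 0.0021, so compression steel does yield.
M_n = (A_s − A'_s) f_y (d − a/2) + A'_s f_y (d − d') = [1703575 × (510 − 89.635) + 383875 × (510 − 54)] × 10⁻⁶ = 716.12 + 175.05 = 891.17 kN·m.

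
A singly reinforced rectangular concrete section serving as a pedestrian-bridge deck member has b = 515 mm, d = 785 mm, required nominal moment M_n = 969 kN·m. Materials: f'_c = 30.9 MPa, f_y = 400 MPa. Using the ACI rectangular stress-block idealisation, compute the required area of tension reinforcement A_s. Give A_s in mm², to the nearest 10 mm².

A_s ≈ 3290 mm²

With M_n = 0.85 f'_c a b (d − a/2), solve the quadratic for a:
a = d − √(d² − 2M_n/(0.85 f'_c b)) = 785 − √(785² − 2 × 969×10⁶/(0.85 × 30.9 × 515)) = 97.29 mm.
A_s = 0.85 f'_c a b / f_y = 0.85 × 30.9 × 97.29 × 515 / 400 = 3290.0 mm².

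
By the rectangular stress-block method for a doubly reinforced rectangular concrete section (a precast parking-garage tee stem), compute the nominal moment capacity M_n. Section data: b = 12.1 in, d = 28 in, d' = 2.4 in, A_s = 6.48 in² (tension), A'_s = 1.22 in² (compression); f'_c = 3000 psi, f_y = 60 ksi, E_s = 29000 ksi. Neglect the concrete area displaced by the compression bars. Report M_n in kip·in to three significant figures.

Assume both steels yield.
a = (A_s − A'_s) f_y/(0.85 f'_c b) = (6.48 − 1.22) × 60/(0.85 × 3 × 12.1) = 10.228 in.
c = a/β₁ = 10.228/0.85 = 12.033 in; ε'_s = 0.003(c − d')/c = 0.0024 ≥ ε_y = 0.0021, so the compression steel yields.
M_n = (A_s − A'_s) f_y (d − a/2) + A'_s f_y (d − d') = 315.6 × (28 − 5.114) + 73.2 × (28 − 2.4) = 7222.8 + 1873.9 = 9096.7 kip·in.

M_n ≈ 9100 kip·in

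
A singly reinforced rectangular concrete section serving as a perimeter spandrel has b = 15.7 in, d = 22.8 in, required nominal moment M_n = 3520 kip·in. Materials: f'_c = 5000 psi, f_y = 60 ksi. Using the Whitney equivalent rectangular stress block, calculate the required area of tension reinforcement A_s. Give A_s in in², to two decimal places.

A_s ≈ 2.72 in²

From M_n = 0.85 f'_c a b (d − a/2):
a = d − √(d² − 2M_n/(0.85 f'_c b)) = 22.8 − √(22.8² − 2 × 3520/(0.85 × 5 × 15.7)) = 2.445 in.
A_s = 0.85 f'_c a b / f_y = 0.85 × 5 × 2.445 × 15.7 / 60 = 2.719 in².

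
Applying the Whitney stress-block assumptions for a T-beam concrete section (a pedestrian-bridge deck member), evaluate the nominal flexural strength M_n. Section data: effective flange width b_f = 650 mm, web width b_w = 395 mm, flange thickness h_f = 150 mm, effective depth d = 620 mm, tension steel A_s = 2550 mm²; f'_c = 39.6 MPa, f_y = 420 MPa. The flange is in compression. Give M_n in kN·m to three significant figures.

M_n ≈ 638 kN·m

Tension: T = A_s f_y = 2550 × 420 = 1071000 N.
Try a within the flange: a = T/(0.85 f'_c b_f) = 1071000/(0.85 × 39.6 × 650) = 48.95 mm.
Since a = 48.95 ≤ h_f = 150 mm, the stress block lies entirely in the flange; analyse as a rectangular beam of width b_f.
M_n = T(d − a/2) = 1071000 × (620 − 24.475) = 637.81 × 10⁶ N·mm.
M_n = 637.81 kN·m.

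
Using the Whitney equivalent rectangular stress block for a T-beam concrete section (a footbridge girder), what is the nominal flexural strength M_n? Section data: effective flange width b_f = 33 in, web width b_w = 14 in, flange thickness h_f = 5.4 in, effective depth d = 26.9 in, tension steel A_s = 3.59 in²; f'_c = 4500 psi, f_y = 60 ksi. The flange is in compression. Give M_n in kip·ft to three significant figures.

Tension: T = A_s f_y = 3.59 × 60 = 215.4 kips.
Try a within the flange: a = T/(0.85 f'_c b_f) = 215.4/(0.85 × 4.5 × 33) = 1.706 in.
Since a = 1.706 ≤ h_f = 5.4 in, the stress block lies entirely in the flange; analyse as a rectangular beam of width b_f.
M_n = T(d − a/2) = 215.4 × (26.9 − 0.853) = 5610.5 kip·in.
M_n = 5610.5/12 = 467.54 kip·ft.

M_n ≈ 468 kip·ft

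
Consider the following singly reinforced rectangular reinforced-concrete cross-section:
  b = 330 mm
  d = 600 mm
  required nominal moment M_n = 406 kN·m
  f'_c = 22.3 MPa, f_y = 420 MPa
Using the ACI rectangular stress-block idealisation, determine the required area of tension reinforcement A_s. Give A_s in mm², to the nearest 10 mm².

With M_n = 0.85 f'_c a b (d − a/2), solve the quadratic for a:
a = d − √(d² − 2M_n/(0.85 f'_c b)) = 600 − √(600² − 2 × 406×10⁶/(0.85 × 22.3 × 330)) = 120.22 mm.
A_s = 0.85 f'_c a b / f_y = 0.85 × 22.3 × 120.22 × 330 / 420 = 1790.5 mm².

A_s ≈ 1790 mm²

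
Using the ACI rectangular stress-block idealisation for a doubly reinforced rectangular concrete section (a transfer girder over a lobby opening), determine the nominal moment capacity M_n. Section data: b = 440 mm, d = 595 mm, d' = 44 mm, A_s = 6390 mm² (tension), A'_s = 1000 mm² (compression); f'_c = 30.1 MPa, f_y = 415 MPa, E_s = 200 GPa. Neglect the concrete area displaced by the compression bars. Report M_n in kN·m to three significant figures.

Assume both tension and compression steel yield.
Net tension couple steel: A_s − A'_s = 5390 mm².
a = (A_s − A'_s) f_y / (0.85 f'_c b) = 2236850/(0.85 × 30.1 × 440) = 198.70 mm.
c = a/β₁ = 198.70/0.835 = 237.96 mm; ε'_s = 0.003(c − d')/c = 0.0024 ≥ f_y/E_s = 0.0021, so compression steel does yield.
M_n = (A_s − A'_s) f_y (d − a/2) + A'_s f_y (d − d') = [2236850 × (595 − 99.35) + 415000 × (595 − 44)] × 10⁻⁶ = 1108.69 + 228.67 = 1337.36 kN·m.

M_n ≈ 1340 kN·m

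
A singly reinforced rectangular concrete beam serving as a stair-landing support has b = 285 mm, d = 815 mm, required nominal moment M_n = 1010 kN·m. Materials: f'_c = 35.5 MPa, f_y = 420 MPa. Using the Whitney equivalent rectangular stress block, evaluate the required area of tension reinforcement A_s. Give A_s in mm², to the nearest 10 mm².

With M_n = 0.85 f'_c a b (d − a/2), solve the quadratic for a:
a = d − √(d² − 2M_n/(0.85 f'_c b)) = 815 − √(815² − 2 × 1010×10⁶/(0.85 × 35.5 × 285)) = 159.76 mm.
A_s = 0.85 f'_c a b / f_y = 0.85 × 35.5 × 159.76 × 285 / 420 = 3271.2 mm².

A_s ≈ 3270 mm²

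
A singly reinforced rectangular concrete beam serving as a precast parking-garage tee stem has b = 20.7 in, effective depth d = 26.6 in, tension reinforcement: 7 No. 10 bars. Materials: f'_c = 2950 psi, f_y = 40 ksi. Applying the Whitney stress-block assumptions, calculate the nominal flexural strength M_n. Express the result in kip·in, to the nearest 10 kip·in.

A_s = 7 × 1.27 = 8.89 in².
T = A_s f_y = 8.89 × 40 = 355.6 kips.
a = T/(0.85 f'_c b) = 355.6/(0.85 × 2.95 × 20.7) = 6.851 in.
M_n = T(d − a/2) = 355.6 × (26.6 − 3.4255) = 8240.9 kip·in.

M_n ≈ 8240 kip·in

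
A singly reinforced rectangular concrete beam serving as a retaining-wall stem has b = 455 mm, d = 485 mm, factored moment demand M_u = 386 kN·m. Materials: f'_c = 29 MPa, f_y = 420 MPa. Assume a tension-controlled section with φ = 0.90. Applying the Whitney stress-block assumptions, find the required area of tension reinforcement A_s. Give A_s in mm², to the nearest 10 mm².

M_n = M_u/φ = 386/0.90 = 428.889 kN·m.
With M_n = 0.85 f'_c a b (d − a/2), solve the quadratic for a:
a = d − √(d² − 2M_n/(0.85 f'_c b)) = 485 − √(485² − 2 × 428.889×10⁶/(0.85 × 29 × 455)) = 86.57 mm.
A_s = 0.85 f'_c a b / f_y = 0.85 × 29 × 86.57 × 455 / 420 = 2311.8 mm².

A_s ≈ 2310 mm²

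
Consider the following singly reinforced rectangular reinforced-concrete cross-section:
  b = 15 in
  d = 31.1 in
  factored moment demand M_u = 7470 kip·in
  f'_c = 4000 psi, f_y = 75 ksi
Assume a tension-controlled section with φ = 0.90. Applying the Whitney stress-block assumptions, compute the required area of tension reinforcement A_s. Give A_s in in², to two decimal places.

M_n = M_u/φ = 7470/0.90 = 8300 kip·in.
From M_n = 0.85 f'_c a b (d − a/2):
a = d − √(d² − 2M_n/(0.85 f'_c b)) = 31.1 − √(31.1² − 2 × 8300/(0.85 × 4 × 15)) = 5.768 in.
A_s = 0.85 f'_c a b / f_y = 0.85 × 4 × 5.768 × 15 / 75 = 3.922 in².

A_s ≈ 3.92 in²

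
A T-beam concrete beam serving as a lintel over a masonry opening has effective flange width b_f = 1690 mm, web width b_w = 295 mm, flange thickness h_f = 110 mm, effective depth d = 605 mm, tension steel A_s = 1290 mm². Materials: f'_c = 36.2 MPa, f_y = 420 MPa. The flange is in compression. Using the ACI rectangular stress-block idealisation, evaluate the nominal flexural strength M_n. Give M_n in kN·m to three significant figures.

M_n ≈ 325 kN·m

Tension: T = A_s f_y = 1290 × 420 = 541800 N.
Try a within the flange: a = T/(0.85 f'_c b_f) = 541800/(0.85 × 36.2 × 1690) = 10.42 mm.
Since a = 10.42 ≤ h_f = 110 mm, the stress block lies entirely in the flange; analyse as a rectangular beam of width b_f.
M_n = T(d − a/2) = 541800 × (605 − 5.21) = 324.97 × 10⁶ N·mm.
M_n = 324.97 kN·m.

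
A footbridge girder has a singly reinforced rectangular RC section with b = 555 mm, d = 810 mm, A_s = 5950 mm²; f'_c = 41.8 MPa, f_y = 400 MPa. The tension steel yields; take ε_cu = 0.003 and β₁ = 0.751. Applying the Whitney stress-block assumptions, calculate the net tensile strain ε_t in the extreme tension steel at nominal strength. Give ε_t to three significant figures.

ε_t ≈ 0.0121

a = A_s f_y/(0.85 f'_c b) = 120.69 mm.
β₁ = 0.751, so c = a/β₁ = 120.69/0.751 = 160.71 mm.
From the linear strain diagram with ε_cu = 0.003: ε_t = 0.003 (d − c)/c = 0.003 × (810 − 160.71)/160.71 = 0.0121.
Since ε_t ≥ 0.005, the section is tension-controlled.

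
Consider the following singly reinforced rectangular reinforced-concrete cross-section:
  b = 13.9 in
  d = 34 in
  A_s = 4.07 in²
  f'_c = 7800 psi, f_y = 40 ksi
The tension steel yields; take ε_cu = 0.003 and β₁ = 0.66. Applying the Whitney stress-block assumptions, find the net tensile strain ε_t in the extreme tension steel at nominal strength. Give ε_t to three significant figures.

a = A_s f_y/(0.85 f'_c b) = 1.767 in.
β₁ = 0.66, so c = a/β₁ = 1.767/0.66 = 2.677 in.
From the linear strain diagram with ε_cu = 0.003: ε_t = 0.003 (d − c)/c = 0.003 × (34 − 2.677)/2.677 = 0.0351.
Since ε_t ≥ 0.005, the section is tension-controlled.

ε_t ≈ 0.0351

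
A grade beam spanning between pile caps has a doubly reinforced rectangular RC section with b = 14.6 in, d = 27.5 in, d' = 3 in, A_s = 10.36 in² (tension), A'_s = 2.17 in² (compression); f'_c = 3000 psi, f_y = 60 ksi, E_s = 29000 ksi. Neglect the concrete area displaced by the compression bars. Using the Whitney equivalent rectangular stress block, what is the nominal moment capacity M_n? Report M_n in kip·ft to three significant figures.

M_n ≈ 1120 kip·ft

Assume both steels yield.
a = (A_s − A'_s) f_y/(0.85 f'_c b) = (10.36 − 2.17) × 60/(0.85 × 3 × 14.6) = 13.199 in.
c = a/β₁ = 13.199/0.85 = 15.528 in; ε'_s = 0.003(c − d')/c = 0.0024 ≥ ε_y = 0.0021, so the compression steel yields.
M_n = (A_s − A'_s) f_y (d − a/2) + A'_s f_y (d − d') = 491.4 × (27.5 − 6.5995) + 130.2 × (27.5 − 3) = 10270.5 + 3189.9 = 13460.4 kip·in = 13460.4/12 = 1121.70 kip·ft.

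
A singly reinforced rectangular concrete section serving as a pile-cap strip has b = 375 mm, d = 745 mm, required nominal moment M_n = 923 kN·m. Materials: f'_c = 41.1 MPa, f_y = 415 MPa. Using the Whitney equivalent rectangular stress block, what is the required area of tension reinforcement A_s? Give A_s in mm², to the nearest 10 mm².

A_s ≈ 3200 mm²

With M_n = 0.85 f'_c a b (d − a/2), solve the quadratic for a:
a = d − √(d² − 2M_n/(0.85 f'_c b)) = 745 − √(745² − 2 × 923×10⁶/(0.85 × 41.1 × 375)) = 101.48 mm.
A_s = 0.85 f'_c a b / f_y = 0.85 × 41.1 × 101.48 × 375 / 415 = 3203.5 mm².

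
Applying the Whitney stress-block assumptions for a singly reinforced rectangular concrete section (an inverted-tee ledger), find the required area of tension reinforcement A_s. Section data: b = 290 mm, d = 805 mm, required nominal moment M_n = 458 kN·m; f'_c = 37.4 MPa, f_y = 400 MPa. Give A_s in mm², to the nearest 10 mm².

With M_n = 0.85 f'_c a b (d − a/2), solve the quadratic for a:
a = d − √(d² − 2M_n/(0.85 f'_c b)) = 805 − √(805² − 2 × 458×10⁶/(0.85 × 37.4 × 290)) = 64.28 mm.
A_s = 0.85 f'_c a b / f_y = 0.85 × 37.4 × 64.28 × 290 / 400 = 1481.5 mm².

A_s ≈ 1480 mm²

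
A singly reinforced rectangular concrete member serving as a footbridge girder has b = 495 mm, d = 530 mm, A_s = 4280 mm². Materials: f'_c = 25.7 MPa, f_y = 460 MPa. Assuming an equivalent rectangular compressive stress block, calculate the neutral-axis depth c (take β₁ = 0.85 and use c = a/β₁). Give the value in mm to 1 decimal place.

T = A_s f_y = 4280 × 460 = 1968800 N = 1968.8 kN.
Setting C = 0.85 f'_c a b equal to T: a = 1968800/(0.85 × 25.7 × 495) = 182.072 mm.
With β₁ = 0.85, c = a/β₁ = 182.072/0.85 = 214.2 mm.

c ≈ 214.2 mm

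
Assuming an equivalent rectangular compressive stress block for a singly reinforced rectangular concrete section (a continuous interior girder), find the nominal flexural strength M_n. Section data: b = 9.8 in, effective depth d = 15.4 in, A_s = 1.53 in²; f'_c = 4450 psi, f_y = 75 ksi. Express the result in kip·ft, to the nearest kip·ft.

M_n ≈ 132 kip·ft

T = A_s f_y = 1.53 × 75 = 114.75 kips.
a = T/(0.85 f'_c b) = 114.75/(0.85 × 4.45 × 9.8) = 3.096 in.
M_n = T(d − a/2) = 114.75 × (15.4 − 1.548) = 1589.5 kip·in = 1589.5/12 = 132.46 kip·ft.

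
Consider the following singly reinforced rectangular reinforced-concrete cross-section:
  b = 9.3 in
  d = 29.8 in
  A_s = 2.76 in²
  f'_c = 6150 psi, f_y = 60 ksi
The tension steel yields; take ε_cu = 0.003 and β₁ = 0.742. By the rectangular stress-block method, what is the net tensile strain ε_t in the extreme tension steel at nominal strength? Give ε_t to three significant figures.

ε_t ≈ 0.0165

a = A_s f_y/(0.85 f'_c b) = 3.406 in.
β₁ = 0.742, so c = a/β₁ = 3.406/0.742 = 4.590 in.
From the linear strain diagram with ε_cu = 0.003: ε_t = 0.003 (d − c)/c = 0.003 × (29.8 − 4.590)/4.590 = 0.0165.
Since ε_t ≥ 0.005, the section is tension-controlled.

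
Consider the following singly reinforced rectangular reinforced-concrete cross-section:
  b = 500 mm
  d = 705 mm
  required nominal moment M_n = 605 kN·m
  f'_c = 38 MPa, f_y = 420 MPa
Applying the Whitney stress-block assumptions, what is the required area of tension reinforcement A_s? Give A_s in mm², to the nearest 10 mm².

With M_n = 0.85 f'_c a b (d − a/2), solve the quadratic for a:
a = d − √(d² − 2M_n/(0.85 f'_c b)) = 705 − √(705² − 2 × 605×10⁶/(0.85 × 38 × 500)) = 55.31 mm.
A_s = 0.85 f'_c a b / f_y = 0.85 × 38 × 55.31 × 500 / 420 = 2126.8 mm².

A_s ≈ 2130 mm²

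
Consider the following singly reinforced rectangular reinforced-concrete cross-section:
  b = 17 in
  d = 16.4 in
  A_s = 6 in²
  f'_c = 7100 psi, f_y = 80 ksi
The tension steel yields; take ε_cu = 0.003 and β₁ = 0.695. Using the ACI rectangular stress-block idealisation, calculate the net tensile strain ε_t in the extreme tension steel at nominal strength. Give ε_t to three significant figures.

ε_t ≈ 0.00431

a = A_s f_y/(0.85 f'_c b) = 4.679 in.
β₁ = 0.695, so c = a/β₁ = 4.679/0.695 = 6.732 in.
From the linear strain diagram with ε_cu = 0.003: ε_t = 0.003 (d − c)/c = 0.003 × (16.4 − 6.732)/6.732 = 0.00431.
ε_t is between 0.004 and 0.005 — transition zone.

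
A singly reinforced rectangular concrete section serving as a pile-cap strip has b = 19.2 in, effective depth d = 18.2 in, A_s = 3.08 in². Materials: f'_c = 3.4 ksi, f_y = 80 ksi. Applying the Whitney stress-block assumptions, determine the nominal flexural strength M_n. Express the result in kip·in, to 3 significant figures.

T = A_s f_y = 3.08 × 80 = 246.4 kips.
a = T/(0.85 f'_c b) = 246.4/(0.85 × 3.4 × 19.2) = 4.441 in.
M_n = T(d − a/2) = 246.4 × (18.2 − 2.2205) = 3937.3 kip·in.

M_n ≈ 3940 kip·in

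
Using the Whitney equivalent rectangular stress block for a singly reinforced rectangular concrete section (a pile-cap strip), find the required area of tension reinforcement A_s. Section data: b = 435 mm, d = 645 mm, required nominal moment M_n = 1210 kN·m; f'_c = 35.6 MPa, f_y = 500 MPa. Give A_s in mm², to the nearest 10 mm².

A_s ≈ 4300 mm²

With M_n = 0.85 f'_c a b (d − a/2), solve the quadratic for a:
a = d − √(d² − 2M_n/(0.85 f'_c b)) = 645 − √(645² − 2 × 1210×10⁶/(0.85 × 35.6 × 435)) = 163.15 mm.
A_s = 0.85 f'_c a b / f_y = 0.85 × 35.6 × 163.15 × 435 / 500 = 4295.1 mm².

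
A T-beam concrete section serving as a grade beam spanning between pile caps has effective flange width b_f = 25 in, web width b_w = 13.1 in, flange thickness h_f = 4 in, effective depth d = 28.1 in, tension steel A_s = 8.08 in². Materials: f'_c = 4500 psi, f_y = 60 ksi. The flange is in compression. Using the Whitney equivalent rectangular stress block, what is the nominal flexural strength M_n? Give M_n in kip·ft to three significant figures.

Tension: T = A_s f_y = 8.08 × 60 = 484.8 kips.
Try a within the flange: a = T/(0.85 f'_c b_f) = 484.8/(0.85 × 4.5 × 25) = 5.070 in.
a = 5.070 > h_f = 4 in: the block extends into the web. Split into flange-overhang and web parts.
C_f = 0.85 f'_c (b_f − b_w) h_f = 0.85 × 4.5 × (25 − 13.1) × 4 = 182.1 kips.
Remaining web compression depth: a_w = (T − C_f)/(0.85 f'_c b_w) = (484.8 − 182.1)/(0.85 × 4.5 × 13.1) = 6.041 in.
M_n = C_f(d − h_f/2) + (T − C_f)(d − a_w/2) = 182.1 × (28.1 − 2) + 302.7 × (28.1 − 3.0205) = 4752.8 + 7591.6 = 12344.4 kip·in.
M_n = 12344.4/12 = 1028.70 kip·ft.

M_n ≈ 1030 kip·ft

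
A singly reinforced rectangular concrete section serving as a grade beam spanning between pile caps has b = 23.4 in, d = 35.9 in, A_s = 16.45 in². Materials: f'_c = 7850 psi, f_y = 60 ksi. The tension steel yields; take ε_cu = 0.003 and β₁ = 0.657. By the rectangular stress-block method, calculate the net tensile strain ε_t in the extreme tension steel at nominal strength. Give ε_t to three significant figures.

a = A_s f_y/(0.85 f'_c b) = 6.321 in.
β₁ = 0.657, so c = a/β₁ = 6.321/0.657 = 9.621 in.
From the linear strain diagram with ε_cu = 0.003: ε_t = 0.003 (d − c)/c = 0.003 × (35.9 − 9.621)/9.621 = 0.00819.
Since ε_t ≥ 0.005, the section is tension-controlled.

ε_t ≈ 0.00819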